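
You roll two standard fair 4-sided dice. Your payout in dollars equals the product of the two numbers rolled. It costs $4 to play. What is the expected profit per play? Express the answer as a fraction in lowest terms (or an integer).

9/4 dollars

Distribution of the product of the two numbers rolled: 1 w.p. 1/16, 2 w.p. 1/8, 3 w.p. 1/8, 4 w.p. 3/16, 6 w.p. 1/8, 8 w.p. 1/8, …
E[payout] = (1/16)·1 + (1/8)·2 + (1/8)·3 + (3/16)·4 + (1/8)·6 + (1/8)·8 + (1/16)·9 + (1/8)·12 + (1/16)·16 = 25/4
Expected profit = 25/4 − 4 = 9/4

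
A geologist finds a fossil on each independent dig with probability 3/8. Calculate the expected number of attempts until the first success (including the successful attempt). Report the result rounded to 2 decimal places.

For a geometric distribution, E[trials] = 1/p = 1/(3/8) = 8/3.
≈ 2.67

2.67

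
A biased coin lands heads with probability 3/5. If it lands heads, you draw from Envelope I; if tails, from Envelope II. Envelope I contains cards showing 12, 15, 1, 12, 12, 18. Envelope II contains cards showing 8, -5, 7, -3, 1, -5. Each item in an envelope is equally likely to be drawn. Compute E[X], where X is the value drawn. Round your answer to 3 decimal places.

7.200

E[X | Envelope I] = (12 + 15 + 1 + 12 + 12 + 18)/6 = 35/3
E[X | Envelope II] = (8 − 5 + 7 − 3 + 1 − 5)/6 = 1/2
E[X] = (3/5)·35/3 + (2/5)·1/2 = 36/5 ≈ 7.200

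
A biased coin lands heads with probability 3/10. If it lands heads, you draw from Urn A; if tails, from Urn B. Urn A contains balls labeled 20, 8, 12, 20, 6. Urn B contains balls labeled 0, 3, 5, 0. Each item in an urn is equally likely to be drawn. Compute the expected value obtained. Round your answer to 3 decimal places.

5.360

E[X | Urn A] = (20 + 8 + 12 + 20 + 6)/5 = 66/5
E[X | Urn B] = (0 + 3 + 5 + 0)/4 = 2
E[X] = (3/10)·66/5 + (7/10)·2 = 134/25 ≈ 5.360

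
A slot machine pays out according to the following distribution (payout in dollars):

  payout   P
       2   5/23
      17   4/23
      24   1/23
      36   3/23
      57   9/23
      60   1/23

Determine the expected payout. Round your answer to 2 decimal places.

E[X] = (5/23)·2 + (4/23)·17 + (1/23)·24 + (3/23)·36 + (9/23)·57 + (1/23)·60
     = 783/23 ≈ 34.04

$34.04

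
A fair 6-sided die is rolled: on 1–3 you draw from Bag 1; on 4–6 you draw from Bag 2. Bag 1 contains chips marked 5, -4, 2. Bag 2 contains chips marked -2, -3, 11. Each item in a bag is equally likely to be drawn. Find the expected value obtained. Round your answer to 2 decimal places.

1.50

E[X | Bag 1] = (5 − 4 + 2)/3 = 1
E[X | Bag 2] = (-2 − 3 + 11)/3 = 2
E[X] = (1/2)·1 + (1/2)·2 = 3/2 ≈ 1.50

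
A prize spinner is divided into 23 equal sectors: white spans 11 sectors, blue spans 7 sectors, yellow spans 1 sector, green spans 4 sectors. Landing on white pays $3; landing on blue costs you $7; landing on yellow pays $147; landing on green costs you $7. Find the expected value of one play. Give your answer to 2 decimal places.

$4.48

E[payout] = (11/23)·3 + (7/23)·(-7) + (1/23)·147 + (4/23)·(-7) = 103/23
≈ $4.48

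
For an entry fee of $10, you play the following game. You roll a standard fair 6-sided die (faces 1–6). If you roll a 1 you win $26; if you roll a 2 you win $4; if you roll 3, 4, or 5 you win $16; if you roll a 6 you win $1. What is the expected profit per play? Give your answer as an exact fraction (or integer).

E[payout] = (1/6)·1 + (1/6)·4 + (1/2)·16 + (1/6)·26 = 79/6
Expected profit = 79/6 − 10 = 19/6

19/6 dollars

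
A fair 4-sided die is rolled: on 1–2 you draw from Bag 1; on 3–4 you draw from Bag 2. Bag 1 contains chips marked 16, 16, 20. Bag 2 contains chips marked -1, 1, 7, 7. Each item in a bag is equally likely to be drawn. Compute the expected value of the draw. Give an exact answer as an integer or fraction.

125/12

E[X | Bag 1] = (16 + 16 + 20)/3 = 52/3
E[X | Bag 2] = (-1 + 1 + 7 + 7)/4 = 7/2
E[X] = (1/2)·52/3 + (1/2)·7/2 = 125/12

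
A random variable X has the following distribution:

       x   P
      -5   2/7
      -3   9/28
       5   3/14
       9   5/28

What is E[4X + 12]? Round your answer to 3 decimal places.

13.143

E[4x+12] = (2/7)·(-8) + (9/28)·0 + (3/14)·32 + (5/28)·48
     = 92/7 ≈ 13.143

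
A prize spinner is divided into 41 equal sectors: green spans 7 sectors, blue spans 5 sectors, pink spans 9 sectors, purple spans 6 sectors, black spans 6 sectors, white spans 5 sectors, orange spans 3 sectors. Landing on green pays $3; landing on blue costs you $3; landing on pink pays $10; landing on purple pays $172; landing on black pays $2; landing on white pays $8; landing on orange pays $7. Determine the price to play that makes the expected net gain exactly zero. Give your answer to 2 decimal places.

$29.29

E[payout] = (7/41)·3 + (5/41)·(-3) + (9/41)·10 + (6/41)·172 + (6/41)·2 + (5/41)·8 + (3/41)·7 = 1201/41
Fair fee = E[payout] = 1201/41 ≈ $29.29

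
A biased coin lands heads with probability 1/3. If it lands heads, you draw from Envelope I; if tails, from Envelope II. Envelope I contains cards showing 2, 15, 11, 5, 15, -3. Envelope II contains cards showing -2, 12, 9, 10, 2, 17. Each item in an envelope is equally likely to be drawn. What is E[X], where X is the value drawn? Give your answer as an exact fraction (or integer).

E[X | Envelope I] = (2 + 15 + 11 + 5 + 15 − 3)/6 = 15/2
E[X | Envelope II] = (-2 + 12 + 9 + 10 + 2 + 17)/6 = 8
E[X] = (1/3)·15/2 + (2/3)·8 = 47/6

47/6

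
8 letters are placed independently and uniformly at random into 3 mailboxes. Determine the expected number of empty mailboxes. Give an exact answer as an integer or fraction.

256/2187

Let Xⱼ=1 if mailbox j is empty. P(Xⱼ=1) = ((3-1)/3)^8 = 256/6561.
By linearity, E[#empty] = 3·256/6561 = 256/2187.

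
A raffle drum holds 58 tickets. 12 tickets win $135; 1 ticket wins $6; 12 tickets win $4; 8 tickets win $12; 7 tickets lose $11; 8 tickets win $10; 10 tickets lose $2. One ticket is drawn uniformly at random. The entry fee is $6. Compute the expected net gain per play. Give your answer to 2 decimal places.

$24.22

E[payout] = (12/58)·135 + (1/58)·6 + (12/58)·4 + (8/58)·12 + (7/58)·(-11) + (8/58)·10 + (10/58)·(-2) = 1753/58
Expected profit = 1753/58 − 6 = 1405/58 ≈ $24.22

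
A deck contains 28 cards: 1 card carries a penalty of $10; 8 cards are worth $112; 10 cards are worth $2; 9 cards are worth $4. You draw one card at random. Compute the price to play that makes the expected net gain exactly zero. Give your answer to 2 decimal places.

$33.64

E[payout] = (1/28)·(-10) + (8/28)·112 + (10/28)·2 + (9/28)·4 = 471/14
Fair fee = E[payout] = 471/14 ≈ $33.64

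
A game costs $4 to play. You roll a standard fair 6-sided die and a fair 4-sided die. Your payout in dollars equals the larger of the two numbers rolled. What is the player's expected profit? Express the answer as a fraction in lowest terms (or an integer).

-1/12 dollars

Distribution of the larger of the two numbers rolled: 1 w.p. 1/24, 2 w.p. 1/8, 3 w.p. 5/24, 4 w.p. 7/24, 5 w.p. 1/6, 6 w.p. 1/6
E[payout] = (1/24)·1 + (1/8)·2 + (5/24)·3 + (7/24)·4 + (1/6)·5 + (1/6)·6 = 47/12
Expected profit = 47/12 − 4 = -1/12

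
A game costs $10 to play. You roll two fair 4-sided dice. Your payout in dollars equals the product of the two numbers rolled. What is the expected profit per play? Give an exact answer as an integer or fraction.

-15/4 dollars

Distribution of the product of the two numbers rolled: 1 w.p. 1/16, 2 w.p. 1/8, 3 w.p. 1/8, 4 w.p. 3/16, 6 w.p. 1/8, 8 w.p. 1/8, …
E[payout] = (1/16)·1 + (1/8)·2 + (1/8)·3 + (3/16)·4 + (1/8)·6 + (1/8)·8 + (1/16)·9 + (1/8)·12 + (1/16)·16 = 25/4
Expected profit = 25/4 − 10 = -15/4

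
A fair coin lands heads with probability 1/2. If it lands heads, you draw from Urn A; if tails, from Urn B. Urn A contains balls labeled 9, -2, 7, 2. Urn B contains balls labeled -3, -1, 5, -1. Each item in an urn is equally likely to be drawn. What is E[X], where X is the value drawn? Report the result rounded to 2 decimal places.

2.00

E[X | Urn A] = (9 − 2 + 7 + 2)/4 = 4
E[X | Urn B] = (-3 − 1 + 5 − 1)/4 = 0
E[X] = (1/2)·4 + (1/2)·0 = 2 ≈ 2.00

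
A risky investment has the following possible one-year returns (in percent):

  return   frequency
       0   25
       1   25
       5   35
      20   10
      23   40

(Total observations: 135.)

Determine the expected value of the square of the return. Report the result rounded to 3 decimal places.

193.037

Total = 135, so P(return=0) = 25/135, etc.
E[X²] = (5/27)·0 + (5/27)·1 + (7/27)·25 + (2/27)·400 + (8/27)·529
     = 5212/27 ≈ 193.037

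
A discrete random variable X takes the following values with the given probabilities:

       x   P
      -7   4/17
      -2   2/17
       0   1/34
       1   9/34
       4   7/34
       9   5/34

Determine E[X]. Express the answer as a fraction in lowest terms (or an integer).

E[X] = (4/17)·(-7) + (2/17)·(-2) + (1/34)·0 + (9/34)·1 + (7/34)·4 + (5/34)·9
     = 9/17

9/17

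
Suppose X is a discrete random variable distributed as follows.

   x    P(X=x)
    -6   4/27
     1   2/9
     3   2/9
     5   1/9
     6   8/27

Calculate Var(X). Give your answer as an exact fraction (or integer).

E[X] = (4/27)·(-6) + (2/9)·1 + (2/9)·3 + (1/9)·5 + (8/27)·6 = 7/3
E[X²] = (4/27)·36 + (2/9)·1 + (2/9)·9 + (1/9)·25 + (8/27)·36 = 21
Var(X) = 21 − (7/3)² = 140/9

140/9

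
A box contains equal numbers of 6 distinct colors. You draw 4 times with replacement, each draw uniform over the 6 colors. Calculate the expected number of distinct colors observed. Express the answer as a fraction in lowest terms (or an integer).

671/216

Let Xⱼ=1 if type j appears at least once. P(Xⱼ=1) = 1 − ((6−1)/6)^4 = 671/1296.
E[#distinct] = 6·671/1296 = 671/216.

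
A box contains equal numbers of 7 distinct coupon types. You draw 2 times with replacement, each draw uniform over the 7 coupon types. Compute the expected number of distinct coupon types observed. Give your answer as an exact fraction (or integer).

Let Xⱼ=1 if type j appears at least once. P(Xⱼ=1) = 1 − ((7−1)/7)^2 = 13/49.
E[#distinct] = 7·13/49 = 13/7.

13/7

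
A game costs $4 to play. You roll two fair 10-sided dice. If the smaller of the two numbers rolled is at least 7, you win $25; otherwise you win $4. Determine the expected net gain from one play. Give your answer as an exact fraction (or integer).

E[payout] = (21/25)·4 + (4/25)·25 = 184/25
Expected profit = 184/25 − 4 = 84/25

84/25 dollars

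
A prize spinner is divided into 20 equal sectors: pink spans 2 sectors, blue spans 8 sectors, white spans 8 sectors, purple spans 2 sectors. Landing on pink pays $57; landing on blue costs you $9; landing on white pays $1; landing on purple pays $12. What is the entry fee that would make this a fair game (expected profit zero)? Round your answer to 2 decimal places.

$3.70

E[payout] = (2/20)·57 + (8/20)·(-9) + (8/20)·1 + (2/20)·12 = 37/10
Fair fee = E[payout] = 37/10 ≈ $3.70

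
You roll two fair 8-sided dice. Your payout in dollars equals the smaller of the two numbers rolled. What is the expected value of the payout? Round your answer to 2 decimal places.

Distribution of the smaller of the two numbers rolled: 1 w.p. 15/64, 2 w.p. 13/64, 3 w.p. 11/64, 4 w.p. 9/64, 5 w.p. 7/64, 6 w.p. 5/64, …
E[payout] = (15/64)·1 + (13/64)·2 + (11/64)·3 + (9/64)·4 + (7/64)·5 + (5/64)·6 + (3/64)·7 + (1/64)·8 = 51/16
≈ $3.19

$3.19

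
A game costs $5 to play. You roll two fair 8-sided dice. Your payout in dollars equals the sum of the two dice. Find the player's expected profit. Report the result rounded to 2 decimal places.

Distribution of the sum of the two dice: 2 w.p. 1/64, 3 w.p. 1/32, 4 w.p. 3/64, 5 w.p. 1/16, 6 w.p. 5/64, 7 w.p. 3/32, …
E[payout] = (1/64)·2 + (1/32)·3 + (3/64)·4 + (1/16)·5 + (5/64)·6 + (3/32)·7 + (7/64)·8 + (1/8)·9 + (7/64)·10 + (3/32)·11 + (5/64)·12 + (1/16)·13 + (3/64)·14 + (1/32)·15 + (1/64)·16 = 9
Expected profit = 9 − 5 = 4 ≈ $4.00

$4.00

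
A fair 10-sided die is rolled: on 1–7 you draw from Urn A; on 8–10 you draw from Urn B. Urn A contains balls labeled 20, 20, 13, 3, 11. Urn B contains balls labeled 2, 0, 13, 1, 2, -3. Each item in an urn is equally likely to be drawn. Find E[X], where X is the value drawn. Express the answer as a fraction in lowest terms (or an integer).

1013/100

E[X | Urn A] = (20 + 20 + 13 + 3 + 11)/5 = 67/5
E[X | Urn B] = (2 + 0 + 13 + 1 + 2 − 3)/6 = 5/2
E[X] = (7/10)·67/5 + (3/10)·5/2 = 1013/100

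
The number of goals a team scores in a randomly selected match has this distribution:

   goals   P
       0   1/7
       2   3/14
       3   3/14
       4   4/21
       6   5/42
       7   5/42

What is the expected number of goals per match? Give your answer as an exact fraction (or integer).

E[X] = (1/7)·0 + (3/14)·2 + (3/14)·3 + (4/21)·4 + (5/42)·6 + (5/42)·7
     = 71/21

71/21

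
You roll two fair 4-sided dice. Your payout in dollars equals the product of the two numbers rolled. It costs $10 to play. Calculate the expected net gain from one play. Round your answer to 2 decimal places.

Distribution of the product of the two numbers rolled: 1 w.p. 1/16, 2 w.p. 1/8, 3 w.p. 1/8, 4 w.p. 3/16, 6 w.p. 1/8, 8 w.p. 1/8, …
E[payout] = (1/16)·1 + (1/8)·2 + (1/8)·3 + (3/16)·4 + (1/8)·6 + (1/8)·8 + (1/16)·9 + (1/8)·12 + (1/16)·16 = 25/4
Expected profit = 25/4 − 10 = -15/4 ≈ -$3.75

-$3.75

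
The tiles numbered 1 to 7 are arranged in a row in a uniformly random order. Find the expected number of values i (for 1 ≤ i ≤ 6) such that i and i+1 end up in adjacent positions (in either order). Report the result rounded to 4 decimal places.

For each i ∈ {1,…,6}, let Xᵢ = 1 if i and i+1 are adjacent. P(Xᵢ=1) = 2·(7−1)!/7! = 2/7.
By linearity, E[ΣXᵢ] = (6)·(2/7) = 12/7.
≈ 1.7143

1.7143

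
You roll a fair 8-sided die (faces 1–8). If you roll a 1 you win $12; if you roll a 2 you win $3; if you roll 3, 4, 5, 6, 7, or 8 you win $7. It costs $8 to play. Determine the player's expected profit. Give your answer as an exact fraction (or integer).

-7/8 dollars

E[payout] = (1/8)·3 + (3/4)·7 + (1/8)·12 = 57/8
Expected profit = 57/8 − 8 = -7/8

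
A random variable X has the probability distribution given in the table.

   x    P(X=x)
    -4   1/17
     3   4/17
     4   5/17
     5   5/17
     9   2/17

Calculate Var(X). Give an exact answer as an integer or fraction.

E[X] = (1/17)·(-4) + (4/17)·3 + (5/17)·4 + (5/17)·5 + (2/17)·9 = 71/17
E[X²] = (1/17)·16 + (4/17)·9 + (5/17)·16 + (5/17)·25 + (2/17)·81 = 419/17
Var(X) = 419/17 − (71/17)² = 2082/289

2082/289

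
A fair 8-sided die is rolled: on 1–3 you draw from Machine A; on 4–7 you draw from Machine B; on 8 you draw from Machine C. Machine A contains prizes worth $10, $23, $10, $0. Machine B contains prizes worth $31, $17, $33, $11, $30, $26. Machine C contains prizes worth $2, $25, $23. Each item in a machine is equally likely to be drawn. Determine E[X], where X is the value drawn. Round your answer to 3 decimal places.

$18.448

E[X | Machine A] = (10 + 23 + 10 + 0)/4 = 43/4
E[X | Machine B] = (31 + 17 + 33 + 11 + 30 + 26)/6 = 74/3
E[X | Machine C] = (2 + 25 + 23)/3 = 50/3
E[X] = (3/8)·43/4 + (1/2)·74/3 + (1/8)·50/3 = 1771/96 ≈ 18.448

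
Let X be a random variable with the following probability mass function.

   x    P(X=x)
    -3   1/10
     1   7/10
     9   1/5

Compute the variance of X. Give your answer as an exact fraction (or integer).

324/25

E[X] = (1/10)·(-3) + (7/10)·1 + (1/5)·9 = 11/5
E[X²] = (1/10)·9 + (7/10)·1 + (1/5)·81 = 89/5
Var(X) = 89/5 − (11/5)² = 324/25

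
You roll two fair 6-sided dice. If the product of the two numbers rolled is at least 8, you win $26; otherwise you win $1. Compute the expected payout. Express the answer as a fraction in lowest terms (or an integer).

E[payout] = (7/18)·1 + (11/18)·26 = 293/18

293/18 dollars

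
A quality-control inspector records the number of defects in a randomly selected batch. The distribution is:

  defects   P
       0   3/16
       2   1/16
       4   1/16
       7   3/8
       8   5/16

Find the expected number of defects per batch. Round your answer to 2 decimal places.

5.50

E[X] = (3/16)·0 + (1/16)·2 + (1/16)·4 + (3/8)·7 + (5/16)·8
     = 11/2 ≈ 5.50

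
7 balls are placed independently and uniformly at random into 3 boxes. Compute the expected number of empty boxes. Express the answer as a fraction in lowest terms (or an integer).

128/729

Let Xⱼ=1 if box j is empty. P(Xⱼ=1) = ((3-1)/3)^7 = 128/2187.
By linearity, E[#empty] = 3·128/2187 = 128/729.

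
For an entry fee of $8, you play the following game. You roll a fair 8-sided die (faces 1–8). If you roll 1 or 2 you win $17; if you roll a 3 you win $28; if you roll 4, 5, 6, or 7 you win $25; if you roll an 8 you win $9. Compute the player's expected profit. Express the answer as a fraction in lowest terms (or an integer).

107/8 dollars

E[payout] = (1/8)·9 + (1/4)·17 + (1/2)·25 + (1/8)·28 = 171/8
Expected profit = 171/8 − 8 = 107/8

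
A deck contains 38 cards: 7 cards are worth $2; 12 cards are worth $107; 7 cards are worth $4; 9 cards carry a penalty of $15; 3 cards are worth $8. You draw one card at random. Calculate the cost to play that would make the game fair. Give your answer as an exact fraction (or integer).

E[payout] = (7/38)·2 + (12/38)·107 + (7/38)·4 + (9/38)·(-15) + (3/38)·8 = 1215/38
Fair fee = E[payout] = 1215/38

1215/38 dollars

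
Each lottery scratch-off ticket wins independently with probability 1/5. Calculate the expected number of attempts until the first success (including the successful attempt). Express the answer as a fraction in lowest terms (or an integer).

5

For a geometric distribution, E[trials] = 1/p = 1/(1/5) = 5.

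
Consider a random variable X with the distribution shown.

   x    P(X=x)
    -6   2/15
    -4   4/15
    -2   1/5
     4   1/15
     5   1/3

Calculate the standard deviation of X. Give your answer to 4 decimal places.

E[X] = -1/3, E[X²] = 289/15
Var(X) = E[X²] − (E[X])² = 289/15 − 1/9 = 862/45
SD(X) = √(862/45) ≈ 4.3767

4.3767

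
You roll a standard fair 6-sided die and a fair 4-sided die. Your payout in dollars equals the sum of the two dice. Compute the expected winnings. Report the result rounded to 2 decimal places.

$6.00

Distribution of the sum of the two dice: 2 w.p. 1/24, 3 w.p. 1/12, 4 w.p. 1/8, 5 w.p. 1/6, 6 w.p. 1/6, 7 w.p. 1/6, …
E[payout] = (1/24)·2 + (1/12)·3 + (1/8)·4 + (1/6)·5 + (1/6)·6 + (1/6)·7 + (1/8)·8 + (1/12)·9 + (1/24)·10 = 6
≈ $6.00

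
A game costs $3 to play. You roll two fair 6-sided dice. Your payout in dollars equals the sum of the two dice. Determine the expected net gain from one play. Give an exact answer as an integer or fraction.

$4

Distribution of the sum of the two dice: 2 w.p. 1/36, 3 w.p. 1/18, 4 w.p. 1/12, 5 w.p. 1/9, 6 w.p. 5/36, 7 w.p. 1/6, …
E[payout] = (1/36)·2 + (1/18)·3 + (1/12)·4 + (1/9)·5 + (5/36)·6 + (1/6)·7 + (5/36)·8 + (1/9)·9 + (1/12)·10 + (1/18)·11 + (1/36)·12 = 7
Expected profit = 7 − 3 = 4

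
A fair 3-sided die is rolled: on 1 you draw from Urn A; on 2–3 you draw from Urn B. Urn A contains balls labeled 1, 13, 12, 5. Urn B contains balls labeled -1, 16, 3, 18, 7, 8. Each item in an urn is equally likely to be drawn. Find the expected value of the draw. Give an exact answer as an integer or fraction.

E[X | Urn A] = (1 + 13 + 12 + 5)/4 = 31/4
E[X | Urn B] = (-1 + 16 + 3 + 18 + 7 + 8)/6 = 17/2
E[X] = (1/3)·31/4 + (2/3)·17/2 = 33/4

33/4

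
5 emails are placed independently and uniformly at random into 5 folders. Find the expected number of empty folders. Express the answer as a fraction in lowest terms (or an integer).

Let Xⱼ=1 if folder j is empty. P(Xⱼ=1) = ((5-1)/5)^5 = 1024/3125.
By linearity, E[#empty] = 5·1024/3125 = 1024/625.

1024/625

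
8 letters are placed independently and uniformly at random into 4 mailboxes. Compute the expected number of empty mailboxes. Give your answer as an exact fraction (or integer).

Let Xⱼ=1 if mailbox j is empty. P(Xⱼ=1) = ((4-1)/4)^8 = 6561/65536.
By linearity, E[#empty] = 4·6561/65536 = 6561/16384.

6561/16384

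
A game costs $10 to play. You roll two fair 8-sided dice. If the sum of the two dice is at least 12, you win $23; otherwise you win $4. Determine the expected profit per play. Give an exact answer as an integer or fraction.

E[payout] = (49/64)·4 + (15/64)·23 = 541/64
Expected profit = 541/64 − 10 = -99/64

-99/64 dollars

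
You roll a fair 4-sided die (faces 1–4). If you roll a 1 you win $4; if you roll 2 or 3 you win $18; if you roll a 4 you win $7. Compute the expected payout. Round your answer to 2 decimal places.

E[payout] = (1/4)·4 + (1/4)·7 + (1/2)·18 = 47/4
≈ $11.75

$11.75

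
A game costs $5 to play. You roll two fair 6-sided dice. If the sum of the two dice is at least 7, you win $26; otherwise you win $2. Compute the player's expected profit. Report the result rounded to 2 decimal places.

$11.00

E[payout] = (5/12)·2 + (7/12)·26 = 16
Expected profit = 16 − 5 = 11 ≈ $11.00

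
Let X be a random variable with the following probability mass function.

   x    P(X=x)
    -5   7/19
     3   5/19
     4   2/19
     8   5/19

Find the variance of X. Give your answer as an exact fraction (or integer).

10084/361

E[X] = (7/19)·(-5) + (5/19)·3 + (2/19)·4 + (5/19)·8 = 28/19
E[X²] = (7/19)·25 + (5/19)·9 + (2/19)·16 + (5/19)·64 = 572/19
Var(X) = 572/19 − (28/19)² = 10084/361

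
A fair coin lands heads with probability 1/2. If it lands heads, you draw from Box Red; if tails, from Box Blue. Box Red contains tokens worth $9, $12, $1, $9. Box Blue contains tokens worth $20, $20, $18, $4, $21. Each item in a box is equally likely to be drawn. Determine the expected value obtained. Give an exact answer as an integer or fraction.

487/40 dollars

E[X | Box Red] = (9 + 12 + 1 + 9)/4 = 31/4
E[X | Box Blue] = (20 + 20 + 18 + 4 + 21)/5 = 83/5
E[X] = (1/2)·31/4 + (1/2)·83/5 = 487/40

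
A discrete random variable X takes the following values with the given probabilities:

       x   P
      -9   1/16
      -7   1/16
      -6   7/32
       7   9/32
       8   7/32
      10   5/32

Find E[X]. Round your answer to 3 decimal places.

2.969

E[X] = (1/16)·(-9) + (1/16)·(-7) + (7/32)·(-6) + (9/32)·7 + (7/32)·8 + (5/32)·10
     = 95/32 ≈ 2.969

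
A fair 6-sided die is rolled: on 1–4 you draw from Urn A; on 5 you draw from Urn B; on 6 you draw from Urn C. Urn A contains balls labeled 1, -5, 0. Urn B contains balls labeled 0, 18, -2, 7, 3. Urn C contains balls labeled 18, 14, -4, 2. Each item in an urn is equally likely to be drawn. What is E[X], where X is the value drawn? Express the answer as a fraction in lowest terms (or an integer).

E[X | Urn A] = (1 − 5 + 0)/3 = -4/3
E[X | Urn B] = (0 + 18 − 2 + 7 + 3)/5 = 26/5
E[X | Urn C] = (18 + 14 − 4 + 2)/4 = 15/2
E[X] = (2/3)·(-4/3) + (1/6)·26/5 + (1/6)·15/2 = 221/180

221/180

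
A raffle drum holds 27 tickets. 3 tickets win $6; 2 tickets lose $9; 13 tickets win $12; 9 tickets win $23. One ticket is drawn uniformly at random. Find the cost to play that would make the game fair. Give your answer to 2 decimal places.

E[payout] = (3/27)·6 + (2/27)·(-9) + (13/27)·12 + (9/27)·23 = 121/9
Fair fee = E[payout] = 121/9 ≈ $13.44

$13.44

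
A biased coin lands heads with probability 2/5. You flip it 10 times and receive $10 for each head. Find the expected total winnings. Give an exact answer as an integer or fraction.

E[#heads] = 10·2/5 = 4 (linearity over flips).
E[winnings] = 10·4 = 40.

$40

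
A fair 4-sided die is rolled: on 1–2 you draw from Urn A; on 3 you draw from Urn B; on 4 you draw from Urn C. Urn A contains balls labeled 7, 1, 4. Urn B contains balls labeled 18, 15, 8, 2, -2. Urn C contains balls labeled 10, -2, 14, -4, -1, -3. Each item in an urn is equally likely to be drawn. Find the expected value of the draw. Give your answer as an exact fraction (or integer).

139/30

E[X | Urn A] = (7 + 1 + 4)/3 = 4
E[X | Urn B] = (18 + 15 + 8 + 2 − 2)/5 = 41/5
E[X | Urn C] = (10 − 2 + 14 − 4 − 1 − 3)/6 = 7/3
E[X] = (1/2)·4 + (1/4)·41/5 + (1/4)·7/3 = 139/30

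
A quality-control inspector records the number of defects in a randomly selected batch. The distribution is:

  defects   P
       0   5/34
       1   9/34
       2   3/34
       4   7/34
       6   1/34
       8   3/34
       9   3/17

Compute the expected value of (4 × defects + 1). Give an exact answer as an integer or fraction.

E[4x+1] = (5/34)·1 + (9/34)·5 + (3/34)·9 + (7/34)·17 + (1/34)·25 + (3/34)·33 + (3/17)·37
     = 271/17

271/17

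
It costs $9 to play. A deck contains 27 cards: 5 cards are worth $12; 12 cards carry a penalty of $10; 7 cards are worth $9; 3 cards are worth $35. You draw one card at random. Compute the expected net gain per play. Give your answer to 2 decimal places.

-$5.00

E[payout] = (5/27)·12 + (12/27)·(-10) + (7/27)·9 + (3/27)·35 = 4
Expected profit = 4 − 9 = -5 ≈ -$5.00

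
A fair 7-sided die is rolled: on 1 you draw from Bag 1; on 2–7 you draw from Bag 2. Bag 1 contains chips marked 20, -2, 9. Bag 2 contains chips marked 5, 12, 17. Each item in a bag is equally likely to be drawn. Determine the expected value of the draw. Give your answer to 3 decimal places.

E[X | Bag 1] = (20 − 2 + 9)/3 = 9
E[X | Bag 2] = (5 + 12 + 17)/3 = 34/3
E[X] = (1/7)·9 + (6/7)·34/3 = 11 ≈ 11.000

11.000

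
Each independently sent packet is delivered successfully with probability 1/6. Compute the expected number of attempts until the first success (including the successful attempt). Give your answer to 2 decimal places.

For a geometric distribution, E[trials] = 1/p = 1/(1/6) = 6.
≈ 6.00

6.00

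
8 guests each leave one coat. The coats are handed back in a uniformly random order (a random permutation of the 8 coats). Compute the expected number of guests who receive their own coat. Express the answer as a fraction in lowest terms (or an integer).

1

Let Xᵢ = 1 if person i gets their own coat. For each i, P(Xᵢ=1) = 1/8.
By linearity of expectation, E[X₁+…+X_8] = 8·(1/8) = 1.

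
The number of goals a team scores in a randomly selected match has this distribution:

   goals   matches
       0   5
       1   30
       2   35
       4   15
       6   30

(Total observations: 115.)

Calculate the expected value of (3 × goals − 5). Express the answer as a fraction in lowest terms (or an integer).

Total = 115, so P(goals=0) = 5/115, etc.
E[3x-5] = (1/23)·(-5) + (6/23)·(-2) + (7/23)·1 + (3/23)·7 + (6/23)·13
     = 89/23

89/23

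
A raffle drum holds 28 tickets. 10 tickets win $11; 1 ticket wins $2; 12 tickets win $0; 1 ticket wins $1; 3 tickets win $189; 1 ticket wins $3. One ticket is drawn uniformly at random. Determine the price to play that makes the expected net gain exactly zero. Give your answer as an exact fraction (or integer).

E[payout] = (10/28)·11 + (1/28)·2 + (12/28)·0 + (1/28)·1 + (3/28)·189 + (1/28)·3 = 683/28
Fair fee = E[payout] = 683/28

683/28 dollars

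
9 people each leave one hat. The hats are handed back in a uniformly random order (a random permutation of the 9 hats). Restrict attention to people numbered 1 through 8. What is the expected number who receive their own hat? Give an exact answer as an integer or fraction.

8/9

Let Xᵢ = 1 if person i gets their own hat. For each i, P(Xᵢ=1) = 1/9.
By linearity of expectation, E[X₁+…+X_8] = 8·(1/9) = 8/9.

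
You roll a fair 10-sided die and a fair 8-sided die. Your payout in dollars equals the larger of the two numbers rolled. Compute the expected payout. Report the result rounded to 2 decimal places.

Distribution of the larger of the two numbers rolled: 1 w.p. 1/80, 2 w.p. 3/80, 3 w.p. 1/16, 4 w.p. 7/80, 5 w.p. 9/80, 6 w.p. 11/80, …
E[payout] = (1/80)·1 + (3/80)·2 + (1/16)·3 + (7/80)·4 + (9/80)·5 + (11/80)·6 + (13/80)·7 + (3/16)·8 + (1/10)·9 + (1/10)·10 = 131/20
≈ $6.55

$6.55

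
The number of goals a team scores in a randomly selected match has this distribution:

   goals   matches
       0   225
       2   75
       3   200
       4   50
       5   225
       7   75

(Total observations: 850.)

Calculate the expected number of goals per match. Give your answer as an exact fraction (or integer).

52/17

Total = 850, so P(goals=0) = 225/850, etc.
E[X] = (9/34)·0 + (3/34)·2 + (4/17)·3 + (1/17)·4 + (9/34)·5 + (3/34)·7
     = 52/17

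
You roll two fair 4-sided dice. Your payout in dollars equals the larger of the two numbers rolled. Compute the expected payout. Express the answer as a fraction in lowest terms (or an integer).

25/8 dollars

Distribution of the larger of the two numbers rolled: 1 w.p. 1/16, 2 w.p. 3/16, 3 w.p. 5/16, 4 w.p. 7/16
E[payout] = (1/16)·1 + (3/16)·2 + (5/16)·3 + (7/16)·4 = 25/8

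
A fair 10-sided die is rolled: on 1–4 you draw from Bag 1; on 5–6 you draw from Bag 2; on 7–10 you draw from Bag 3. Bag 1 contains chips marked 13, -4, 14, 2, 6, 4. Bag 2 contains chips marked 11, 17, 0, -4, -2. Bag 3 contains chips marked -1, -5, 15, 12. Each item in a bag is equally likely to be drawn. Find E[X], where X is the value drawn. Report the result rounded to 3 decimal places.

5.313

E[X | Bag 1] = (13 − 4 + 14 + 2 + 6 + 4)/6 = 35/6
E[X | Bag 2] = (11 + 17 + 0 − 4 − 2)/5 = 22/5
E[X | Bag 3] = (-1 − 5 + 15 + 12)/4 = 21/4
E[X] = (2/5)·35/6 + (1/5)·22/5 + (2/5)·21/4 = 797/150 ≈ 5.313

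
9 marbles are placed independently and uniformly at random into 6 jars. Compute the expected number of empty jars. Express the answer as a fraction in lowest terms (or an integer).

Let Xⱼ=1 if jar j is empty. P(Xⱼ=1) = ((6-1)/6)^9 = 1953125/10077696.
By linearity, E[#empty] = 6·1953125/10077696 = 1953125/1679616.

1953125/1679616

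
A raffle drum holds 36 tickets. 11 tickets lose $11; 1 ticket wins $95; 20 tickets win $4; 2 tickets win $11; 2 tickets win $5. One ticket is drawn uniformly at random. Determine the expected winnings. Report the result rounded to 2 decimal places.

E[payout] = (11/36)·(-11) + (1/36)·95 + (20/36)·4 + (2/36)·11 + (2/36)·5 = 43/18
≈ $2.39

$2.39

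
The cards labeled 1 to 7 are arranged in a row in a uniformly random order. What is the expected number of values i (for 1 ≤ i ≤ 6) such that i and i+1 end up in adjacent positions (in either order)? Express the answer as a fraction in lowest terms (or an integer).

For each i ∈ {1,…,6}, let Xᵢ = 1 if i and i+1 are adjacent. P(Xᵢ=1) = 2·(7−1)!/7! = 2/7.
By linearity, E[ΣXᵢ] = (6)·(2/7) = 12/7.

12/7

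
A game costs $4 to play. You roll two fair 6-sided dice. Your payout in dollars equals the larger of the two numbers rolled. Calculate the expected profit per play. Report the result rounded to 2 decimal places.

Distribution of the larger of the two numbers rolled: 1 w.p. 1/36, 2 w.p. 1/12, 3 w.p. 5/36, 4 w.p. 7/36, 5 w.p. 1/4, 6 w.p. 11/36
E[payout] = (1/36)·1 + (1/12)·2 + (5/36)·3 + (7/36)·4 + (1/4)·5 + (11/36)·6 = 161/36
Expected profit = 161/36 − 4 = 17/36 ≈ $0.47

$0.47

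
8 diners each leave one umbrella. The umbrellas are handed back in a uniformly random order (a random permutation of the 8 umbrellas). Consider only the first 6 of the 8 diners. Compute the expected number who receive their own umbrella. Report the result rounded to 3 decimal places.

Let Xᵢ = 1 if person i gets their own umbrella. For each i, P(Xᵢ=1) = 1/8.
By linearity of expectation, E[X₁+…+X_6] = 6·(1/8) = 3/4.
≈ 0.750

0.750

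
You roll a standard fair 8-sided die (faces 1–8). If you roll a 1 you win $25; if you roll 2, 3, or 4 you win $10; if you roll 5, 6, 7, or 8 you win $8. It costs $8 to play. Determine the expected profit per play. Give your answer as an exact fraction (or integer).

E[payout] = (1/2)·8 + (3/8)·10 + (1/8)·25 = 87/8
Expected profit = 87/8 − 8 = 23/8

23/8 dollars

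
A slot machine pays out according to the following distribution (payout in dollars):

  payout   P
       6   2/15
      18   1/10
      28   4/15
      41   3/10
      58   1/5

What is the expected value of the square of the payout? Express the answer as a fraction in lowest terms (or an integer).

E[X²] = (2/15)·36 + (1/10)·324 + (4/15)·784 + (3/10)·1681 + (1/5)·3364
     = 42701/30

42701/30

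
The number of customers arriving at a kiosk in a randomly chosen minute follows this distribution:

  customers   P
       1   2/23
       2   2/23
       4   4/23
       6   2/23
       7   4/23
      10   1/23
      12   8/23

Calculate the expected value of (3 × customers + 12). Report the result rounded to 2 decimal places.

E[3x+12] = (2/23)·15 + (2/23)·18 + (4/23)·24 + (2/23)·30 + (4/23)·33 + (1/23)·42 + (8/23)·48
     = 780/23 ≈ 33.91

33.91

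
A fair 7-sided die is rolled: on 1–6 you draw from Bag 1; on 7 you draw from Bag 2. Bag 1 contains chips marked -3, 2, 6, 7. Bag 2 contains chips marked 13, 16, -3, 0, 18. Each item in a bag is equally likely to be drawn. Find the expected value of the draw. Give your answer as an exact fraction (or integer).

134/35

E[X | Bag 1] = (-3 + 2 + 6 + 7)/4 = 3
E[X | Bag 2] = (13 + 16 − 3 + 0 + 18)/5 = 44/5
E[X] = (6/7)·3 + (1/7)·44/5 = 134/35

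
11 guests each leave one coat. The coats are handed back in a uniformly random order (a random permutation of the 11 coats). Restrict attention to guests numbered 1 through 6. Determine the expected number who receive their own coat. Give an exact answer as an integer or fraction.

6/11

Let Xᵢ = 1 if person i gets their own coat. For each i, P(Xᵢ=1) = 1/11.
By linearity of expectation, E[X₁+…+X_6] = 6·(1/11) = 6/11.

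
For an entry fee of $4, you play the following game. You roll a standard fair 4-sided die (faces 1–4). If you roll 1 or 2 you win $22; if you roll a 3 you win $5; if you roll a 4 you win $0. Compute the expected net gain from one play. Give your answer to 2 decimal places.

E[payout] = (1/4)·0 + (1/4)·5 + (1/2)·22 = 49/4
Expected profit = 49/4 − 4 = 33/4 ≈ $8.25

$8.25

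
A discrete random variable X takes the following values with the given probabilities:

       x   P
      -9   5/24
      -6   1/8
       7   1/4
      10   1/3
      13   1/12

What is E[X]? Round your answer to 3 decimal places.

E[X] = (5/24)·(-9) + (1/8)·(-6) + (1/4)·7 + (1/3)·10 + (1/12)·13
     = 85/24 ≈ 3.542

3.542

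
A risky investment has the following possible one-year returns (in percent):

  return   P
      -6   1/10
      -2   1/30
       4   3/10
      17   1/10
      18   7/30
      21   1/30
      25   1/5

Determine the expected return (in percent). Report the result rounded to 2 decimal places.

E[X] = (1/10)·(-6) + (1/30)·(-2) + (3/10)·4 + (1/10)·17 + (7/30)·18 + (1/30)·21 + (1/5)·25
     = 182/15 ≈ 12.13

12.13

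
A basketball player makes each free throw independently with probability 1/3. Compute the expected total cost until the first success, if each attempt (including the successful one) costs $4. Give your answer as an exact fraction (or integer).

E[#attempts] = 1/p = 3; E[cost] = 4·3 = 12.

$12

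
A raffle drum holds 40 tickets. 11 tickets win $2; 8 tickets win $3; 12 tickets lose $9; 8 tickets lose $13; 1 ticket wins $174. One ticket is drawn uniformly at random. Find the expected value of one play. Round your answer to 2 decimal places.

E[payout] = (11/40)·2 + (8/40)·3 + (12/40)·(-9) + (8/40)·(-13) + (1/40)·174 = 1/5
≈ $0.20

$0.20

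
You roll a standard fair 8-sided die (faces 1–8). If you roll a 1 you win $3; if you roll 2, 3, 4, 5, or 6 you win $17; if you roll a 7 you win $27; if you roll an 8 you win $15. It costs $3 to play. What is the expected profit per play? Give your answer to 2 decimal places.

E[payout] = (1/8)·3 + (1/8)·15 + (5/8)·17 + (1/8)·27 = 65/4
Expected profit = 65/4 − 3 = 53/4 ≈ $13.25

$13.25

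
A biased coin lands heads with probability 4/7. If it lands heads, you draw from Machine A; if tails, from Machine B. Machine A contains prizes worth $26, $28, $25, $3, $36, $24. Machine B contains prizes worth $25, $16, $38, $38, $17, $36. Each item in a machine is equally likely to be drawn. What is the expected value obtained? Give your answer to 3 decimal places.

E[X | Machine A] = (26 + 28 + 25 + 3 + 36 + 24)/6 = 71/3
E[X | Machine B] = (25 + 16 + 38 + 38 + 17 + 36)/6 = 85/3
E[X] = (4/7)·71/3 + (3/7)·85/3 = 77/3 ≈ 25.667

$25.667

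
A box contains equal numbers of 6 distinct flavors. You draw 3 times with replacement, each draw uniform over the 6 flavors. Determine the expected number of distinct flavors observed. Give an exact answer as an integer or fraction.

Let Xⱼ=1 if type j appears at least once. P(Xⱼ=1) = 1 − ((6−1)/6)^3 = 91/216.
E[#distinct] = 6·91/216 = 91/36.

91/36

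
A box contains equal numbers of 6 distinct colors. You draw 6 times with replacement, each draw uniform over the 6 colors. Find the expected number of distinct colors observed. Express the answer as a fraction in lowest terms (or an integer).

Let Xⱼ=1 if type j appears at least once. P(Xⱼ=1) = 1 − ((6−1)/6)^6 = 31031/46656.
E[#distinct] = 6·31031/46656 = 31031/7776.

31031/7776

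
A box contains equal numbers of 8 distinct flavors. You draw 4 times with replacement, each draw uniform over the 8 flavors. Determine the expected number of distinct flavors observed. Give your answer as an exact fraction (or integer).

Let Xⱼ=1 if type j appears at least once. P(Xⱼ=1) = 1 − ((8−1)/8)^4 = 1695/4096.
E[#distinct] = 8·1695/4096 = 1695/512.

1695/512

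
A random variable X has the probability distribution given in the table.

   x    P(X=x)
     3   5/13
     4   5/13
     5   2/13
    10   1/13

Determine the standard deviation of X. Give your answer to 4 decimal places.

E[X] = 55/13, E[X²] = 275/13
Var(X) = E[X²] − (E[X])² = 275/13 − 3025/169 = 550/169
SD(X) = √(550/169) ≈ 1.8040

1.8040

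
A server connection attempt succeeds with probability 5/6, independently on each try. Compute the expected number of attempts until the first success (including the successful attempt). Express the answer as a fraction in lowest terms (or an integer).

6/5

For a geometric distribution, E[trials] = 1/p = 1/(5/6) = 6/5.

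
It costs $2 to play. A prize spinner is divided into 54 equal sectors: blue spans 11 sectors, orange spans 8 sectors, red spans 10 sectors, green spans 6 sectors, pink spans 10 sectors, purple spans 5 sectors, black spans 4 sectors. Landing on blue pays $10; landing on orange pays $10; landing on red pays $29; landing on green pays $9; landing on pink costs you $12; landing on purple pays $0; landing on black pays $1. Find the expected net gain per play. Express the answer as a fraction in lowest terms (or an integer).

155/27 dollars

E[payout] = (11/54)·10 + (8/54)·10 + (10/54)·29 + (6/54)·9 + (10/54)·(-12) + (5/54)·0 + (4/54)·1 = 209/27
Expected profit = 209/27 − 2 = 155/27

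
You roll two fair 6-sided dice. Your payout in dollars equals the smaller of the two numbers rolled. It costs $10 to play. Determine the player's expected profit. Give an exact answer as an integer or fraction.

-269/36 dollars

Distribution of the smaller of the two numbers rolled: 1 w.p. 11/36, 2 w.p. 1/4, 3 w.p. 7/36, 4 w.p. 5/36, 5 w.p. 1/12, 6 w.p. 1/36
E[payout] = (11/36)·1 + (1/4)·2 + (7/36)·3 + (5/36)·4 + (1/12)·5 + (1/36)·6 = 91/36
Expected profit = 91/36 − 10 = -269/36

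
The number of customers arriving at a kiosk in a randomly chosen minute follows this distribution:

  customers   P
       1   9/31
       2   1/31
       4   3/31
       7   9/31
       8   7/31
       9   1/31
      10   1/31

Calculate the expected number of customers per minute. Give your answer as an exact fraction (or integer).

161/31

E[X] = (9/31)·1 + (1/31)·2 + (3/31)·4 + (9/31)·7 + (7/31)·8 + (1/31)·9 + (1/31)·10
     = 161/31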